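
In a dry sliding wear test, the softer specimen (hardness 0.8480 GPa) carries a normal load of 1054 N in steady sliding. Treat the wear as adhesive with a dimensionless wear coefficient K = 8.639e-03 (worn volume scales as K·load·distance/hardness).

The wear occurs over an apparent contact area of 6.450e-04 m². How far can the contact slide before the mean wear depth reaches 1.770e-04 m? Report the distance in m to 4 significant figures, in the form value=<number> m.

Intermediate values are printed rounded. The algebra carries full float precision; a single final rounding to 4 significant figures.
Hardness H = 0.8480 GPa = 8.480e+08 Pa.
SI base units throughout: W = 1054 N, H = 8.480e+08 Pa, K = 8.639e-03.
At the depth limit, V_lim = h_lim·A = 1.770e-04 · 6.450e-04 = 1.142e-07 m³.
Life L = V_lim·H/(K·W) = 1.142e-07 · 8.480e+08 / (8.639e-03 · 1054) = 10.63 m.

value=10.63 m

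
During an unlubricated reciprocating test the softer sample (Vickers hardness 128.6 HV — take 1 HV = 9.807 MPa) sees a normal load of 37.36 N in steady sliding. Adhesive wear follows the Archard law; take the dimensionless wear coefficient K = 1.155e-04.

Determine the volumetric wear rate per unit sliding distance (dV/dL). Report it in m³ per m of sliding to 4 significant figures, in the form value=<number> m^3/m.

value=3.421e-12 m^3/m

All working math holds exact precision. Quoted intermediates are rounded, and one last rounding, at four significant figures.
Hardness H = 128.6 HV × 9.807 MPa/HV = 1261 MPa = 1.261e+09 Pa.
In SI base units, W = 37.36 N, H = 1.261e+09 Pa, K = 1.155e-04.
Wear rate dV/dL = K·W/H — distance-free: 1.155e-04 · 37.36 / 1.261e+09 = 3.421e-12 m³/m.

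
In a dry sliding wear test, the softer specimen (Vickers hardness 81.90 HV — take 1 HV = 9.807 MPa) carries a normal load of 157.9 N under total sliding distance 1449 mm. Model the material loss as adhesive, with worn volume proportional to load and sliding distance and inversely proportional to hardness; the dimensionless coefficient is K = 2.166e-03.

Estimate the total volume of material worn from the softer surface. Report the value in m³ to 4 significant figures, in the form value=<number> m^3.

The computation maintains full precision — the intermediates appear rounded — a lone final rounding, at 4 significant digits.
Convert: Path length L = 1449 mm = 1.449 m.
Convert: Hardness H = 81.90 HV × 9.807 MPa/HV = 803.2 MPa = 8.032e+08 Pa.
Restated in SI base units: W = 157.9 N, H = 8.032e+08 Pa, K = 2.166e-03.
Archard relation: V = K·W·L/H = 2.166e-03 · 157.9 · 1.449 / 8.032e+08 = 6.170e-10 m³.

value=6.170e-10 m^3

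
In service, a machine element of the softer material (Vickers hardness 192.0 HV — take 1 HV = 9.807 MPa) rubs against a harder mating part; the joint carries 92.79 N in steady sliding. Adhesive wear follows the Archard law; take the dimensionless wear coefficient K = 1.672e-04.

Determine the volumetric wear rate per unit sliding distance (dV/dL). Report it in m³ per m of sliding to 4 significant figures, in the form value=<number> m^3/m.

Every step runs at full float precision. Intermediate values are shown rounded, and rounded once at the end: 4 significant figures.
Hardness H = 192.0 HV × 9.807 MPa/HV = 1883 MPa = 1.883e+09 Pa.
SI base units throughout: W = 92.79 N, H = 1.883e+09 Pa, K = 1.672e-04.
Wear rate dV/dL = K·W/H — distance-free: 1.672e-04 · 92.79 / 1.883e+09 = 8.239e-12 m³/m.

value=8.239e-12 m^3/m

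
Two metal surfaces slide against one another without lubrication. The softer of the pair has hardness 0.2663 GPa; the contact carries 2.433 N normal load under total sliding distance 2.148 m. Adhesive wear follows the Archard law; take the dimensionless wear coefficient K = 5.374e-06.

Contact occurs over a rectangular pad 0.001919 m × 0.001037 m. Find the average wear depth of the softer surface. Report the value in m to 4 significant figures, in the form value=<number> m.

The intermediates appear rounded. The computation holds full precision — one final rounding to 4 significant digits.
Hardness H = 0.2663 GPa = 2.663e+08 Pa.
Contact area A = 0.001919 m × 0.001037 m = 1.990e-06 m².
Restated in SI base units: W = 2.433 N, H = 2.663e+08 Pa, K = 5.374e-06.
Volume removed: V = K·W·L/H = 5.374e-06 · 2.433 · 2.148 / 2.663e+08 = 1.055e-13 m³.
Depth h = V/A = 1.055e-13 / 1.990e-06 = 5.300e-08 m.

value=5.300e-08 m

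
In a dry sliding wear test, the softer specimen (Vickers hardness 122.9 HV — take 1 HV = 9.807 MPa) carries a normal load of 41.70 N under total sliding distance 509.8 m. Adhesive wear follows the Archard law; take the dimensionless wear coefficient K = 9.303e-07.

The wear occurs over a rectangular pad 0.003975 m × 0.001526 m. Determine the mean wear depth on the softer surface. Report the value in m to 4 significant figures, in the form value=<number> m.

Each operation carries exact precision, and intermediate values appear rounded — a lone final rounding to 4 significant figures.
Hardness H = 122.9 HV × 9.807 MPa/HV = 1205 MPa = 1.205e+09 Pa.
Contact area A = 0.003975 m × 0.001526 m = 6.066e-06 m².
Collected in SI base units: W = 41.70 N, H = 1.205e+09 Pa, K = 9.303e-07.
By Archard's law, V = K·W·L/H = 9.303e-07 · 41.70 · 509.8 / 1.205e+09 = 1.641e-11 m³.
Average depth h = V/A = 1.641e-11 / 6.066e-06 = 2.705e-06 m.

value=2.705e-06 m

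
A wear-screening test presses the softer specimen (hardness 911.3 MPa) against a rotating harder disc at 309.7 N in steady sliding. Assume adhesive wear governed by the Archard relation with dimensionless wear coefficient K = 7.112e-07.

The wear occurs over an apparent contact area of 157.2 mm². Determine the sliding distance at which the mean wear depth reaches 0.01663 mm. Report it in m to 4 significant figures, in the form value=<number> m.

value=1.082e+04 m

Every step runs at exact precision — the intermediates are displayed rounded. Rounded once at the end, at four significant figures.
Convert: Hardness H = 911.3 MPa = 9.113e+08 Pa.
Convert: Contact area A = 157.2 mm² = 1.572e-04 m².
Convert: Depth limit h_lim = 0.01663 mm = 1.663e-05 m.
In SI base units, W = 309.7 N, H = 9.113e+08 Pa, K = 7.112e-07.
Wearable volume V_lim = h_lim·A = 1.663e-05 · 1.572e-04 = 2.614e-09 m³.
So the life L = V_lim·H/(K·W) = 2.614e-09 · 9.113e+08 / (7.112e-07 · 309.7) = 1.082e+04 m.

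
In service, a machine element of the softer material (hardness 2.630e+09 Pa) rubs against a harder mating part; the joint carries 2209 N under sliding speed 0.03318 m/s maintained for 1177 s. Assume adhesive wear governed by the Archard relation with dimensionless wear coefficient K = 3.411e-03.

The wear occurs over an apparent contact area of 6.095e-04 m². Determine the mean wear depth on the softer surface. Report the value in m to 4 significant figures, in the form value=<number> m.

All arithmetic keeps full precision. Intermediates appear rounded; one final rounding: four significant digits.
Convert: Distance covered L = v·t = 0.03318 m/s × 1177 s = 39.05 m.
Restated in SI base units: W = 2209 N, H = 2.630e+09 Pa, K = 3.411e-03.
The Archard volume V = K·W·L/H = 3.411e-03 · 2209 · 39.05 / 2.630e+09 = 1.119e-07 m³.
Mean depth h = V/A = 1.119e-07 / 6.095e-04 = 1.836e-04 m.

value=1.836e-04 m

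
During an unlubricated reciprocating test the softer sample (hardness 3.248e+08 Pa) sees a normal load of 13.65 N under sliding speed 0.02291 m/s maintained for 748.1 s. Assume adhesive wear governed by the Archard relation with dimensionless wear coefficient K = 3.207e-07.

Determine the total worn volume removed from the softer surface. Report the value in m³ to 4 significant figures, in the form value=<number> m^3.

value=2.310e-13 m^3

Each operation carries full float precision, and the intermediates are printed rounded — a lone final rounding to four significant figures.
Convert: Sliding distance L = v·t = 0.02291 m/s × 748.1 s = 17.14 m.
SI base units throughout: W = 13.65 N, H = 3.248e+08 Pa, K = 3.207e-07.
By Archard's law, V = K·W·L/H = 3.207e-07 · 13.65 · 17.14 / 3.248e+08 = 2.310e-13 m³.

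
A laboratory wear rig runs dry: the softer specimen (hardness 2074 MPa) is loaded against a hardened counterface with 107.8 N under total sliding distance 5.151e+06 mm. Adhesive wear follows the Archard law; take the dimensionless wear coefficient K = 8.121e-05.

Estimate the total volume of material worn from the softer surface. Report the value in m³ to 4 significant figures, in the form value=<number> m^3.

All arithmetic carries full float precision. Intermediate values are shown rounded. Rounded once at the end: 4 significant digits.
Convert: Distance covered L = 5.151e+06 mm = 5151 m.
Convert: Hardness H = 2074 MPa = 2.074e+09 Pa.
In SI base units, W = 107.8 N, H = 2.074e+09 Pa, K = 8.121e-05.
Archard relation: V = K·W·L/H = 8.121e-05 · 107.8 · 5151 / 2.074e+09 = 2.174e-08 m³.

value=2.174e-08 m^3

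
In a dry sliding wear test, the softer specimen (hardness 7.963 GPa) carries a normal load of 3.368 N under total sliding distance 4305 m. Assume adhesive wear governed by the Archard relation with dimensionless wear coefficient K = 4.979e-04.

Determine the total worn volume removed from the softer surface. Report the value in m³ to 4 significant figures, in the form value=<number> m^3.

Shown intermediates are rounded, and the computation runs at full float precision, and rounded once at the end: four significant figures.
Convert: Hardness H = 7.963 GPa = 7.963e+09 Pa.
Expressed in SI base units: W = 3.368 N, H = 7.963e+09 Pa, K = 4.979e-04.
Archard relation: V = K·W·L/H = 4.979e-04 · 3.368 · 4305 / 7.963e+09 = 9.066e-10 m³.

value=9.066e-10 m^3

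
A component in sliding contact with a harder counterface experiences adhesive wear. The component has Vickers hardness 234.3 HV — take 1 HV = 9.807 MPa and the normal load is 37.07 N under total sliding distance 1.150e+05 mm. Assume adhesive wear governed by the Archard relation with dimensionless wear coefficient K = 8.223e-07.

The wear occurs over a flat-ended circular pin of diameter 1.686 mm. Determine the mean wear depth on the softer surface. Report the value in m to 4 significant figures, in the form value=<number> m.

Displayed values are rounded — each operation maintains exact precision; rounded once at the end, at four significant digits.
Path length L = 1.150e+05 mm = 115.0 m.
Hardness H = 234.3 HV × 9.807 MPa/HV = 2298 MPa = 2.298e+09 Pa.
Pin diameter d = 1.686 mm = 0.001686 m. Contact area A = π·d²/4 = π·(0.001686 m)²/4 = 2.233e-06 m².
Collected in SI base units: W = 37.07 N, H = 2.298e+09 Pa, K = 8.223e-07.
By Archard's law, V = K·W·L/H = 8.223e-07 · 37.07 · 115.0 / 2.298e+09 = 1.526e-12 m³.
Mean wear depth h = V/A = 1.526e-12 / 2.233e-06 = 6.833e-07 m.

value=6.833e-07 m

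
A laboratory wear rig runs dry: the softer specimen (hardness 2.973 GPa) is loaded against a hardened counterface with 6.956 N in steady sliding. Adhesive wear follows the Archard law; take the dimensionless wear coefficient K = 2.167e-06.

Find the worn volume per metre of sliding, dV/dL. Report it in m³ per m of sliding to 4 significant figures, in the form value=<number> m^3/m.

The intermediates are printed rounded, and all working math runs at full float precision; rounded just once to 4 significant digits.
Convert: Hardness H = 2.973 GPa = 2.973e+09 Pa.
Collected in SI base units: W = 6.956 N, H = 2.973e+09 Pa, K = 2.167e-06.
Sliding wear rate dV/dL = K·W/H (independent of L): 2.167e-06 · 6.956 / 2.973e+09 = 5.070e-15 m³/m.

value=5.070e-15 m^3/m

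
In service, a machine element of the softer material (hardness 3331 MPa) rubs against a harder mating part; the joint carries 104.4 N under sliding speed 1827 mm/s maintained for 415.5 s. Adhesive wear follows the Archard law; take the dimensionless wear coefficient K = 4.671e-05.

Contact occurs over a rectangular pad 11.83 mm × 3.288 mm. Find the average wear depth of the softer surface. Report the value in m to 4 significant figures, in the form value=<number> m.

Intermediates are shown rounded — the algebra carries exact precision. Rounded once at the end to four significant digits.
Sliding speed v = 1827 mm/s = 1.827 m/s. Sliding distance L = v·t = 1.827 m/s × 415.5 s = 759.1 m.
Hardness H = 3331 MPa = 3.331e+09 Pa.
Pad sides 11.83 mm × 3.288 mm = 0.01183 m × 0.003288 m. Contact area A = 0.01183 m × 0.003288 m = 3.890e-05 m².
In SI base units: W = 104.4 N, H = 3.331e+09 Pa, K = 4.671e-05.
Archard volume V = K·W·L/H = 4.671e-05 · 104.4 · 759.1 / 3.331e+09 = 1.111e-09 m³.
Mean depth h = V/A = 1.111e-09 / 3.890e-05 = 2.857e-05 m.

value=2.857e-05 m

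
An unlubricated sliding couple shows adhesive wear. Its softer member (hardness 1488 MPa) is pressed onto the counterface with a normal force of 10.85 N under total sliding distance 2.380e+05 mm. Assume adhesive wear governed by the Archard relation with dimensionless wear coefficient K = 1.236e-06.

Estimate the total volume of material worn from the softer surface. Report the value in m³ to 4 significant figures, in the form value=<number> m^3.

Quoted intermediates are rounded — each operation maintains full precision; rounded just once: four significant digits.
Distance covered L = 2.380e+05 mm = 238.0 m.
Hardness H = 1488 MPa = 1.488e+09 Pa.
Collected in SI base units: W = 10.85 N, H = 1.488e+09 Pa, K = 1.236e-06.
Wear volume V = K·W·L/H = 1.236e-06 · 10.85 · 238.0 / 1.488e+09 = 2.145e-12 m³.

value=2.145e-12 m^3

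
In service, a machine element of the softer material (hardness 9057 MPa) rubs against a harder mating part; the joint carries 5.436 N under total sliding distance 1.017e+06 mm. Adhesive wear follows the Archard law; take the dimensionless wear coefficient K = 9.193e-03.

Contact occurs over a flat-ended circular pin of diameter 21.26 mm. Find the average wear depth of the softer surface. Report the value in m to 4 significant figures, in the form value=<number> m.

Intermediate values are printed rounded — all arithmetic keeps full float precision; one last rounding: 4 significant digits.
The distance L = 1.017e+06 mm = 1017 m.
Hardness H = 9057 MPa = 9.057e+09 Pa.
Pin diameter d = 21.26 mm = 0.02126 m. Contact area A = π·d²/4 = π·(0.02126 m)²/4 = 3.550e-04 m².
In SI base units, W = 5.436 N, H = 9.057e+09 Pa, K = 9.193e-03.
Wear volume V = K·W·L/H = 9.193e-03 · 5.436 · 1017 / 9.057e+09 = 5.611e-09 m³.
Wear depth h = V/A = 5.611e-09 / 3.550e-04 = 1.581e-05 m.

value=1.581e-05 m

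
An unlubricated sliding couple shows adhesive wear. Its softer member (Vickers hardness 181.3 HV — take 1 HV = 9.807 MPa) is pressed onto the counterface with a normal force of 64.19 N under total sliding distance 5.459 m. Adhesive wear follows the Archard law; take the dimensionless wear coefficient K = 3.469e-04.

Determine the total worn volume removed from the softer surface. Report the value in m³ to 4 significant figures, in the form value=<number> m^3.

Printed values are rounded. All working math carries full float precision; rounded once at the end: 4 significant digits.
Hardness H = 181.3 HV × 9.807 MPa/HV = 1778 MPa = 1.778e+09 Pa.
In SI base units: W = 64.19 N, H = 1.778e+09 Pa, K = 3.469e-04.
Archard volume V = K·W·L/H = 3.469e-04 · 64.19 · 5.459 / 1.778e+09 = 6.837e-11 m³.

value=6.837e-11 m^3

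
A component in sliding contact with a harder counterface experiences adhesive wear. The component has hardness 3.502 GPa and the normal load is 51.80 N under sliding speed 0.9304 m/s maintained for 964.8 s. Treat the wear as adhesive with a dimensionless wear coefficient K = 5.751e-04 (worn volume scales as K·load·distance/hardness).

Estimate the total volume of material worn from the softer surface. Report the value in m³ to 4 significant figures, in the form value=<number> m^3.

value=7.636e-09 m^3

All working math maintains exact precision — intermediates are displayed rounded, and rounded just once, at four significant figures.
Distance L = v·t = 0.9304 m/s × 964.8 s = 897.6 m.
Hardness H = 3.502 GPa = 3.502e+09 Pa.
Collected in SI base units: W = 51.80 N, H = 3.502e+09 Pa, K = 5.751e-04.
Apply Archard: V = K·W·L/H = 5.751e-04 · 51.80 · 897.6 / 3.502e+09 = 7.636e-09 m³.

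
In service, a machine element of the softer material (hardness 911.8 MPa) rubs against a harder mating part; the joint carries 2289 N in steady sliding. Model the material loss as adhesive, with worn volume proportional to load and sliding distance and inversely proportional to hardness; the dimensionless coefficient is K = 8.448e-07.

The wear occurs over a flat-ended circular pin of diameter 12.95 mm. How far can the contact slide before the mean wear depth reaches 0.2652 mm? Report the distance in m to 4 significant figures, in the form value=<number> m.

Each operation runs at full precision, and displayed values are rounded; a single final rounding, at four significant figures.
Convert: Hardness H = 911.8 MPa = 9.118e+08 Pa.
Convert: Pin diameter d = 12.95 mm = 0.01295 m. Contact area A = π·d²/4 = π·(0.01295 m)²/4 = 1.317e-04 m².
Convert: Depth limit h_lim = 0.2652 mm = 2.652e-04 m.
Expressed in SI base units: W = 2289 N, H = 9.118e+08 Pa, K = 8.448e-07.
Volume at the limit: V_lim = h_lim·A = 2.652e-04 · 1.317e-04 = 3.493e-08 m³.
Sliding life L = V_lim·H/(K·W) = 3.493e-08 · 9.118e+08 / (8.448e-07 · 2289) = 1.647e+04 m.

value=1.647e+04 m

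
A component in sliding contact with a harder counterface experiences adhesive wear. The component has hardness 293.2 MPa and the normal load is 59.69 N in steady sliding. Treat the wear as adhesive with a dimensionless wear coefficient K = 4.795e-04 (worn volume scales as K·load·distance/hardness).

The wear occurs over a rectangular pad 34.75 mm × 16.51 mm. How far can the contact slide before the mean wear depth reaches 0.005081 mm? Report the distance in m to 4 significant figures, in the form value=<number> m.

value=29.86 m

Intermediate values are displayed rounded — each operation runs at exact precision — one final rounding: 4 significant digits.
Hardness H = 293.2 MPa = 2.932e+08 Pa.
Pad sides 34.75 mm × 16.51 mm = 0.03475 m × 0.01651 m. Contact area A = 0.03475 m × 0.01651 m = 5.737e-04 m².
Depth limit h_lim = 0.005081 mm = 5.081e-06 m.
SI base units throughout: W = 59.69 N, H = 2.932e+08 Pa, K = 4.795e-04.
Wearable volume V_lim = h_lim·A = 5.081e-06 · 5.737e-04 = 2.915e-09 m³.
Thus life L = V_lim·H/(K·W) = 2.915e-09 · 2.932e+08 / (4.795e-04 · 59.69) = 29.86 m.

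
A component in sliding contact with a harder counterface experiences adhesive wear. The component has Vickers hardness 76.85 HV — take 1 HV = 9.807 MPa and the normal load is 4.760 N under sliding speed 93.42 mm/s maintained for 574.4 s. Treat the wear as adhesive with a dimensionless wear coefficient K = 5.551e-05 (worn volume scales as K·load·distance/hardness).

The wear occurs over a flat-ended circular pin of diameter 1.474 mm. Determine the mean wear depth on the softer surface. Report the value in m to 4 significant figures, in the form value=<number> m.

Printed values are rounded. All arithmetic holds exact precision, and rounded just once: 4 significant digits.
Sliding speed v = 93.42 mm/s = 0.09342 m/s. Sliding distance L = v·t = 0.09342 m/s × 574.4 s = 53.66 m.
Hardness H = 76.85 HV × 9.807 MPa/HV = 753.7 MPa = 7.537e+08 Pa.
Pin diameter d = 1.474 mm = 0.001474 m. Contact area A = π·d²/4 = π·(0.001474 m)²/4 = 1.706e-06 m².
In SI base units, W = 4.760 N, H = 7.537e+08 Pa, K = 5.551e-05.
Archard volume V = K·W·L/H = 5.551e-05 · 4.760 · 53.66 / 7.537e+08 = 1.881e-11 m³.
Mean wear depth h = V/A = 1.881e-11 / 1.706e-06 = 1.102e-05 m.

value=1.102e-05 m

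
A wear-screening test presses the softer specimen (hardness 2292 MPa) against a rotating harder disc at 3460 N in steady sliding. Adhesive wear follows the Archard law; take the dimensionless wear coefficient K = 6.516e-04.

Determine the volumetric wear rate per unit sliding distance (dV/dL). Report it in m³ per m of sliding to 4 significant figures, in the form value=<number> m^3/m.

All arithmetic maintains exact precision, and intermediate values appear rounded. Rounded once at the end to 4 significant figures.
Hardness H = 2292 MPa = 2.292e+09 Pa.
In SI base units, W = 3460 N, H = 2.292e+09 Pa, K = 6.516e-04.
Rate of wear dV/dL = K·W/H (no L dependence): 6.516e-04 · 3460 / 2.292e+09 = 9.837e-10 m³/m.

value=9.837e-10 m^3/m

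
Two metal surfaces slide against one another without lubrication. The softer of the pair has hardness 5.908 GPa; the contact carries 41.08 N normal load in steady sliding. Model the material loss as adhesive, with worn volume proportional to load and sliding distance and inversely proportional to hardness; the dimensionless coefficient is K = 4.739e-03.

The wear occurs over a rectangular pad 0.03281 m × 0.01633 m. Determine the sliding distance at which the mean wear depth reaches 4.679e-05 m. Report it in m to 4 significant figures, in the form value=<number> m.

Intermediate values appear rounded, and all working math carries full float precision, and one last rounding to 4 significant digits.
Convert: Hardness H = 5.908 GPa = 5.908e+09 Pa.
Convert: Contact area A = 0.03281 m × 0.01633 m = 5.358e-04 m².
In SI base units: W = 41.08 N, H = 5.908e+09 Pa, K = 4.739e-03.
At the depth limit, V_lim = h_lim·A = 4.679e-05 · 5.358e-04 = 2.507e-08 m³.
Thus life L = V_lim·H/(K·W) = 2.507e-08 · 5.908e+09 / (4.739e-03 · 41.08) = 760.8 m.

value=760.8 m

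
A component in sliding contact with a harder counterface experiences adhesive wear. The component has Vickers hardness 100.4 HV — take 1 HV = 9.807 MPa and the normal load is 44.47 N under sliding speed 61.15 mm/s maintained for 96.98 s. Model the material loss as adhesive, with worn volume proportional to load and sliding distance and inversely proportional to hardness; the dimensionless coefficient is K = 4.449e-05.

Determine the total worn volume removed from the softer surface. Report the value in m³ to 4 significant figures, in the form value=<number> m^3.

value=1.192e-11 m^3

Intermediates appear rounded, and each operation runs at full float precision; one last rounding, at four significant digits.
Sliding speed v = 61.15 mm/s = 0.06115 m/s. Total distance L = v·t = 0.06115 m/s × 96.98 s = 5.930 m.
Hardness H = 100.4 HV × 9.807 MPa/HV = 984.6 MPa = 9.846e+08 Pa.
Expressed in SI base units: W = 44.47 N, H = 9.846e+08 Pa, K = 4.449e-05.
Worn volume V = K·W·L/H = 4.449e-05 · 44.47 · 5.930 / 9.846e+08 = 1.192e-11 m³.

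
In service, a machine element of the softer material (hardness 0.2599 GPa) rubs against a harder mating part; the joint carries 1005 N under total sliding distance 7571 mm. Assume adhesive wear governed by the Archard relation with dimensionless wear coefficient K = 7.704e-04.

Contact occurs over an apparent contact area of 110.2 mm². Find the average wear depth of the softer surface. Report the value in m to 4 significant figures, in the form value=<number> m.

value=2.047e-04 m

The computation keeps full precision — displayed values are rounded — a lone final rounding: 4 significant digits.
Convert: Distance L = 7571 mm = 7.571 m.
Convert: Hardness H = 0.2599 GPa = 2.599e+08 Pa.
Convert: Contact area A = 110.2 mm² = 1.102e-04 m².
In SI base units, W = 1005 N, H = 2.599e+08 Pa, K = 7.704e-04.
The Archard volume V = K·W·L/H = 7.704e-04 · 1005 · 7.571 / 2.599e+08 = 2.255e-08 m³.
Mean depth h = V/A = 2.255e-08 / 1.102e-04 = 2.047e-04 m.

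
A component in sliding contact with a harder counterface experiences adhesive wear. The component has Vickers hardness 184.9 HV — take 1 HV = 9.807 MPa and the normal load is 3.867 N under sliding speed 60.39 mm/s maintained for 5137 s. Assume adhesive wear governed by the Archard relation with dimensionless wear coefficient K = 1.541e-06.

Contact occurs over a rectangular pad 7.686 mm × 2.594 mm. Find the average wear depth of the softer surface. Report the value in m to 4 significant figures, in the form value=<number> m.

The computation holds exact precision; intermediate values appear rounded; one final rounding: four significant digits.
Convert: Sliding speed v = 60.39 mm/s = 0.06039 m/s. Path length L = v·t = 0.06039 m/s × 5137 s = 310.2 m.
Convert: Hardness H = 184.9 HV × 9.807 MPa/HV = 1813 MPa = 1.813e+09 Pa.
Convert: Pad sides 7.686 mm × 2.594 mm = 0.007686 m × 0.002594 m. Contact area A = 0.007686 m × 0.002594 m = 1.994e-05 m².
SI base units throughout: W = 3.867 N, H = 1.813e+09 Pa, K = 1.541e-06.
Worn volume V = K·W·L/H = 1.541e-06 · 3.867 · 310.2 / 1.813e+09 = 1.019e-12 m³.
Mean wear depth h = V/A = 1.019e-12 / 1.994e-05 = 5.113e-08 m.

value=5.113e-08 m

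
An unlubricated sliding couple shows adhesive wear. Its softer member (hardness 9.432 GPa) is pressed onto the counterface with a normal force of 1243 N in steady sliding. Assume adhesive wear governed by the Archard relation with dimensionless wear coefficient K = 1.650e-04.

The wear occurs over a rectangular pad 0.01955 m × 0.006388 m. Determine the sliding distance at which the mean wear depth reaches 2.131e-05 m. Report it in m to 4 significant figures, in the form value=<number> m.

Intermediates are displayed rounded, and all working math runs at exact precision. Rounded once at the end to four significant figures.
Hardness H = 9.432 GPa = 9.432e+09 Pa.
Contact area A = 0.01955 m × 0.006388 m = 1.249e-04 m².
Restated in SI base units: W = 1243 N, H = 9.432e+09 Pa, K = 1.650e-04.
Volume at the limit: V_lim = h_lim·A = 2.131e-05 · 1.249e-04 = 2.661e-09 m³.
So the life L = V_lim·H/(K·W) = 2.661e-09 · 9.432e+09 / (1.650e-04 · 1243) = 122.4 m.

value=122.4 m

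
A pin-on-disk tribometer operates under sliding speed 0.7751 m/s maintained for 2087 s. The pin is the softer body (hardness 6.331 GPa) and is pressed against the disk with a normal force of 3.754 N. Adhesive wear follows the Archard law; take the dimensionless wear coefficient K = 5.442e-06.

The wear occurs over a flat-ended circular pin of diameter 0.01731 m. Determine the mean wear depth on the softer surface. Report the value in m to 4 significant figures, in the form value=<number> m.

value=2.218e-08 m

The intermediates are printed rounded. The computation runs at full precision, and rounded just once: four significant digits.
Distance covered L = v·t = 0.7751 m/s × 2087 s = 1618 m.
Hardness H = 6.331 GPa = 6.331e+09 Pa.
Contact area A = π·d²/4 = π·(0.01731 m)²/4 = 2.353e-04 m².
Working in SI base units: W = 3.754 N, H = 6.331e+09 Pa, K = 5.442e-06.
Volume removed: V = K·W·L/H = 5.442e-06 · 3.754 · 1618 / 6.331e+09 = 5.220e-12 m³.
Mean depth h = V/A = 5.220e-12 / 2.353e-04 = 2.218e-08 m.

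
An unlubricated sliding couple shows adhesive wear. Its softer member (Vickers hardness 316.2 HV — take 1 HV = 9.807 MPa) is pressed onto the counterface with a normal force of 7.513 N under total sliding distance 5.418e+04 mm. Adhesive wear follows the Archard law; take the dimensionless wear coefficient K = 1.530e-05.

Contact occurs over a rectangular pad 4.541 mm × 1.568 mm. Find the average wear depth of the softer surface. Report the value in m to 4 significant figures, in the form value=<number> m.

The algebra holds exact precision, and intermediates are printed rounded, and rounded once at the end to 4 significant digits.
Path length L = 5.418e+04 mm = 54.18 m.
Hardness H = 316.2 HV × 9.807 MPa/HV = 3101 MPa = 3.101e+09 Pa.
Pad sides 4.541 mm × 1.568 mm = 0.004541 m × 0.001568 m. Contact area A = 0.004541 m × 0.001568 m = 7.120e-06 m².
Working in SI base units: W = 7.513 N, H = 3.101e+09 Pa, K = 1.530e-05.
By Archard's law, V = K·W·L/H = 1.530e-05 · 7.513 · 54.18 / 3.101e+09 = 2.008e-12 m³.
Depth h = V/A = 2.008e-12 / 7.120e-06 = 2.821e-07 m.

value=2.821e-07 m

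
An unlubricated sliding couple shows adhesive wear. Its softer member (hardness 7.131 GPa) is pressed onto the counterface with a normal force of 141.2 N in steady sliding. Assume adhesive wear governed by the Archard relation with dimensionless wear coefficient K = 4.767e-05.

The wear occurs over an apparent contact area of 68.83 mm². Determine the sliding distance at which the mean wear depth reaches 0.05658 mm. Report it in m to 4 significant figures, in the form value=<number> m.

value=4126 m

Printed values are rounded. Each operation holds full precision, and a single final rounding to 4 significant digits.
Convert: Hardness H = 7.131 GPa = 7.131e+09 Pa.
Convert: Contact area A = 68.83 mm² = 6.883e-05 m².
Convert: Depth limit h_lim = 0.05658 mm = 5.658e-05 m.
Collected in SI base units: W = 141.2 N, H = 7.131e+09 Pa, K = 4.767e-05.
Permissible volume V_lim = h_lim·A = 5.658e-05 · 6.883e-05 = 3.894e-09 m³.
Inverting, life L = V_lim·H/(K·W) = 3.894e-09 · 7.131e+09 / (4.767e-05 · 141.2) = 4126 m.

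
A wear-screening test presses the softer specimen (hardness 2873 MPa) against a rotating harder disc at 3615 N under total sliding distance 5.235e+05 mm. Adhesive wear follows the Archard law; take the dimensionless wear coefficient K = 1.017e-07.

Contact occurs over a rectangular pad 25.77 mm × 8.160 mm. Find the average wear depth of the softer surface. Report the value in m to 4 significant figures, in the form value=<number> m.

All arithmetic holds exact precision — intermediate values are displayed rounded — rounded just once: 4 significant figures.
Convert: The distance L = 5.235e+05 mm = 523.5 m.
Convert: Hardness H = 2873 MPa = 2.873e+09 Pa.
Convert: Pad sides 25.77 mm × 8.160 mm = 0.02577 m × 0.008160 m. Contact area A = 0.02577 m × 0.008160 m = 2.103e-04 m².
Expressed in SI base units: W = 3615 N, H = 2.873e+09 Pa, K = 1.017e-07.
Apply Archard: V = K·W·L/H = 1.017e-07 · 3615 · 523.5 / 2.873e+09 = 6.699e-11 m³.
Mean depth h = V/A = 6.699e-11 / 2.103e-04 = 3.186e-07 m.

value=3.186e-07 m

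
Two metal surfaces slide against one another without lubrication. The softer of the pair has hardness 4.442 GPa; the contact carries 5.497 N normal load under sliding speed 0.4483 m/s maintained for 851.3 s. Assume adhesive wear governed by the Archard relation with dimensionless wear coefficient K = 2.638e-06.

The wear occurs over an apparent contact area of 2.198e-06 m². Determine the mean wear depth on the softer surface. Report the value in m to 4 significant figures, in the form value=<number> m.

All arithmetic runs at full precision, and the intermediates are displayed rounded — rounded just once to 4 significant digits.
Convert: Sliding distance L = v·t = 0.4483 m/s × 851.3 s = 381.6 m.
Convert: Hardness H = 4.442 GPa = 4.442e+09 Pa.
As SI base values: W = 5.497 N, H = 4.442e+09 Pa, K = 2.638e-06.
The Archard volume V = K·W·L/H = 2.638e-06 · 5.497 · 381.6 / 4.442e+09 = 1.246e-12 m³.
Wear depth h = V/A = 1.246e-12 / 2.198e-06 = 5.668e-07 m.

value=5.668e-07 m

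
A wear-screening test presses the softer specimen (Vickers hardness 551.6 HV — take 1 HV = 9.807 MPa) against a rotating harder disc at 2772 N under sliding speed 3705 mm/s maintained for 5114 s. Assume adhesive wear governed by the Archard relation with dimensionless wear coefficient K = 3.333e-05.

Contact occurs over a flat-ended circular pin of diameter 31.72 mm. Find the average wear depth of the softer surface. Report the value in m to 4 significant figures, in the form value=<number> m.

value=4.095e-04 m

The intermediates are printed rounded — the computation runs at exact precision — a single final rounding: four significant figures.
Sliding speed v = 3705 mm/s = 3.705 m/s. Sliding distance L = v·t = 3.705 m/s × 5114 s = 1.895e+04 m.
Hardness H = 551.6 HV × 9.807 MPa/HV = 5410 MPa = 5.410e+09 Pa.
Pin diameter d = 31.72 mm = 0.03172 m. Contact area A = π·d²/4 = π·(0.03172 m)²/4 = 7.902e-04 m².
Expressed in SI base units: W = 2772 N, H = 5.410e+09 Pa, K = 3.333e-05.
By Archard's law, V = K·W·L/H = 3.333e-05 · 2772 · 1.895e+04 / 5.410e+09 = 3.236e-07 m³.
Mean depth h = V/A = 3.236e-07 / 7.902e-04 = 4.095e-04 m.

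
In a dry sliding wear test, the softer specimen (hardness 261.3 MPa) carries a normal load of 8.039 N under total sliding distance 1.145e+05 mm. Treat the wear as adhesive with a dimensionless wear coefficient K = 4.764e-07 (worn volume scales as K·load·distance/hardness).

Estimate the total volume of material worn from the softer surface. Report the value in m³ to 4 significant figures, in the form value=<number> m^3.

value=1.678e-12 m^3

The intermediates are shown rounded, and the algebra holds full precision. Rounded just once: 4 significant figures.
Path length L = 1.145e+05 mm = 114.5 m.
Hardness H = 261.3 MPa = 2.613e+08 Pa.
Working in SI base units: W = 8.039 N, H = 2.613e+08 Pa, K = 4.764e-07.
Archard volume V = K·W·L/H = 4.764e-07 · 8.039 · 114.5 / 2.613e+08 = 1.678e-12 m³.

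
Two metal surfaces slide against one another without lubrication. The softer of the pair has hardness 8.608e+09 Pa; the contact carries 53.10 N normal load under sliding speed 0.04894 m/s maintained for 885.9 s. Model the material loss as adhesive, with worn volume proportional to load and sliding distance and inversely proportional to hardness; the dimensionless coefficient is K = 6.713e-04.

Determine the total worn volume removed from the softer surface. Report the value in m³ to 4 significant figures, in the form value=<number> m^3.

All working math carries full precision — intermediate values are printed rounded, and rounded just once, at 4 significant digits.
Convert: Distance covered L = v·t = 0.04894 m/s × 885.9 s = 43.36 m.
Expressed in SI base units: W = 53.10 N, H = 8.608e+09 Pa, K = 6.713e-04.
Worn volume V = K·W·L/H = 6.713e-04 · 53.10 · 43.36 / 8.608e+09 = 1.795e-10 m³.

value=1.795e-10 m^3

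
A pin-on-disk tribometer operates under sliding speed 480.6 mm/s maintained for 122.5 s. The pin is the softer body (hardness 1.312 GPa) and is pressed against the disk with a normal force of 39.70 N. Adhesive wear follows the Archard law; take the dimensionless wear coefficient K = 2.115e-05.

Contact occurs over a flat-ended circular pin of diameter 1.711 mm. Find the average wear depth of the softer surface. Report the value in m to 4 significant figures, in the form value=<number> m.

value=1.639e-05 m

The computation keeps exact precision; the intermediates are displayed rounded. Rounded once at the end, at 4 significant figures.
Sliding speed v = 480.6 mm/s = 0.4806 m/s. Sliding distance L = v·t = 0.4806 m/s × 122.5 s = 58.87 m.
Hardness H = 1.312 GPa = 1.312e+09 Pa.
Pin diameter d = 1.711 mm = 0.001711 m. Contact area A = π·d²/4 = π·(0.001711 m)²/4 = 2.299e-06 m².
Restated in SI base units: W = 39.70 N, H = 1.312e+09 Pa, K = 2.115e-05.
Worn volume V = K·W·L/H = 2.115e-05 · 39.70 · 58.87 / 1.312e+09 = 3.768e-11 m³.
Average depth h = V/A = 3.768e-11 / 2.299e-06 = 1.639e-05 m.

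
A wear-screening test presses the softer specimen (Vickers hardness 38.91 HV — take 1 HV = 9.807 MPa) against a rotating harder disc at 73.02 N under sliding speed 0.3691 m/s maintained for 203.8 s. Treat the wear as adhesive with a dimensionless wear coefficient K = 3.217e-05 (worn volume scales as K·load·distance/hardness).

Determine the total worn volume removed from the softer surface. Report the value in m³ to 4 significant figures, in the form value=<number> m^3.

Every step runs at exact precision. Quoted intermediates are rounded. Rounded just once, at four significant figures.
Distance L = v·t = 0.3691 m/s × 203.8 s = 75.22 m.
Hardness H = 38.91 HV × 9.807 MPa/HV = 381.6 MPa = 3.816e+08 Pa.
SI base units throughout: W = 73.02 N, H = 3.816e+08 Pa, K = 3.217e-05.
Archard relation: V = K·W·L/H = 3.217e-05 · 73.02 · 75.22 / 3.816e+08 = 4.631e-10 m³.

value=4.631e-10 m^3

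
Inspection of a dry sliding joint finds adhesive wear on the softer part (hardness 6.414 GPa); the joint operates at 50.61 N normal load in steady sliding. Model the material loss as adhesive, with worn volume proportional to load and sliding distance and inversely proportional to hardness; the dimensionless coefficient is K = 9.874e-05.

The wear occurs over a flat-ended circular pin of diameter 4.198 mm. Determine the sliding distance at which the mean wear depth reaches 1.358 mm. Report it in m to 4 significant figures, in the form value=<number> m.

All arithmetic keeps exact precision, and intermediates are printed rounded, and a lone final rounding to 4 significant figures.
Hardness H = 6.414 GPa = 6.414e+09 Pa.
Pin diameter d = 4.198 mm = 0.004198 m. Contact area A = π·d²/4 = π·(0.004198 m)²/4 = 1.384e-05 m².
Depth limit h_lim = 1.358 mm = 0.001358 m.
Restated in SI base units: W = 50.61 N, H = 6.414e+09 Pa, K = 9.874e-05.
Permissible volume V_lim = h_lim·A = 0.001358 · 1.384e-05 = 1.880e-08 m³.
Inverting, life L = V_lim·H/(K·W) = 1.880e-08 · 6.414e+09 / (9.874e-05 · 50.61) = 2.413e+04 m.

value=2.413e+04 m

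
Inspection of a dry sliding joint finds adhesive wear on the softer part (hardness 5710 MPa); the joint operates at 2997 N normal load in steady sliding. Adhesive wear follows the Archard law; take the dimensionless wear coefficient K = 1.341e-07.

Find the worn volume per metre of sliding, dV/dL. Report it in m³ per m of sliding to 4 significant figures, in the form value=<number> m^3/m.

value=7.038e-14 m^3/m

The algebra keeps full precision. Intermediates are shown rounded; a lone final rounding to 4 significant figures.
Convert: Hardness H = 5710 MPa = 5.710e+09 Pa.
SI base units throughout: W = 2997 N, H = 5.710e+09 Pa, K = 1.341e-07.
Sliding wear rate dV/dL = K·W/H — distance-free: 1.341e-07 · 2997 / 5.710e+09 = 7.038e-14 m³/m.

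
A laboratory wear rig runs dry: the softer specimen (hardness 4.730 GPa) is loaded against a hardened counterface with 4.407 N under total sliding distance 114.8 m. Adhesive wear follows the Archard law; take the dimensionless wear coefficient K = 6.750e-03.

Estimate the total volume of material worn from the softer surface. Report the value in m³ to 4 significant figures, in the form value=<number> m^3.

value=7.220e-10 m^3

The algebra holds full float precision; the intermediates appear rounded. Rounded just once: four significant figures.
Convert: Hardness H = 4.730 GPa = 4.730e+09 Pa.
Expressed in SI base units: W = 4.407 N, H = 4.730e+09 Pa, K = 6.750e-03.
By Archard's law, V = K·W·L/H = 6.750e-03 · 4.407 · 114.8 / 4.730e+09 = 7.220e-10 m³.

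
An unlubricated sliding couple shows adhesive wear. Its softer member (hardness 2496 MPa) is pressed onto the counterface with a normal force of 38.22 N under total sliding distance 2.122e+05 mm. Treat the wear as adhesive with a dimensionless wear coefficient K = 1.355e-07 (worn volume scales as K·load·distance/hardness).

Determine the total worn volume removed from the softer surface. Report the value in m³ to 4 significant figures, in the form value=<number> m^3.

The computation holds exact precision; the intermediates appear rounded. Rounded once at the end: four significant digits.
Convert: Total distance L = 2.122e+05 mm = 212.2 m.
Convert: Hardness H = 2496 MPa = 2.496e+09 Pa.
Expressed in SI base units: W = 38.22 N, H = 2.496e+09 Pa, K = 1.355e-07.
Apply Archard: V = K·W·L/H = 1.355e-07 · 38.22 · 212.2 / 2.496e+09 = 4.403e-13 m³.

value=4.403e-13 m^3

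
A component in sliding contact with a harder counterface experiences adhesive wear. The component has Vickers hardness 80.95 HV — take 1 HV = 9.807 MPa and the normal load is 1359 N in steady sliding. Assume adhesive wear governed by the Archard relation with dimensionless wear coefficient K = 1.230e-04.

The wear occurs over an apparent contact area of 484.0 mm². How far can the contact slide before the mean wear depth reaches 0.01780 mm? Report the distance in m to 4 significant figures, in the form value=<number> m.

value=40.92 m

Intermediates appear rounded — all arithmetic carries exact precision, and rounded just once: four significant digits.
Hardness H = 80.95 HV × 9.807 MPa/HV = 793.9 MPa = 7.939e+08 Pa.
Contact area A = 484.0 mm² = 4.840e-04 m².
Depth limit h_lim = 0.01780 mm = 1.780e-05 m.
Expressed in SI base units: W = 1359 N, H = 7.939e+08 Pa, K = 1.230e-04.
Limit volume V_lim = h_lim·A = 1.780e-05 · 4.840e-04 = 8.615e-09 m³.
So the life L = V_lim·H/(K·W) = 8.615e-09 · 7.939e+08 / (1.230e-04 · 1359) = 40.92 m.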